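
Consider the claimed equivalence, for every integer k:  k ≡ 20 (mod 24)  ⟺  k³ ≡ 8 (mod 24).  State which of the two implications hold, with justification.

Only the forward implication holds.

[⇒] Suppose k ≡ 20 (mod 24). Write k = 24j + 20. Then (24j + 20)³ = 13824j³ + 34560j² + 28800j + 8000 = 24(576j³ + 1440j² + 1200j + 333) + 8, so k³ ≡ 8 (mod 24).

[⇐] This fails: take k = 2. Then 2³ = 8 ≡ 8 (mod 24), yet 2 ≡ 2 (mod 24), not 20.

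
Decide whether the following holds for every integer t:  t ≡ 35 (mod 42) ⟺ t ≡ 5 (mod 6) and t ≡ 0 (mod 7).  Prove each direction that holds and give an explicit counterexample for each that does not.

Both directions hold; the statement is true.

(⟸) If t ≡ 5 (mod 6) and t ≡ 0 (mod 7), then by the Chinese remainder theorem t ≡ 35 (mod 42). This is exactly t ≡ 35 (mod 42).

(⟹) Suppose t ≡ 35 (mod 42); write t = 42j + 35. Since 6 ∣ 42, reducing mod 6 gives t ≡ 35 ≡ 5 (mod 6); since 7 ∣ 42, reducing mod 7 gives t ≡ 35 ≡ 0 (mod 7).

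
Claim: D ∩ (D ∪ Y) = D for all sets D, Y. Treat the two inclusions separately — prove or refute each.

(⟹) Let x ∈ D ∩ (D ∪ Y). Then either x ∈ D and x ∉ Y; or x ∈ D ∩ Y. In each case x ∈ D, so D ∩ (D ∪ Y) ⊆ D.

(⟸) Let x ∈ D. Then either x ∈ D and x ∉ Y; or x ∈ D ∩ Y. In each case x ∈ D ∩ (D ∪ Y), so D ⊆ D ∩ (D ∪ Y).

Both inclusions hold.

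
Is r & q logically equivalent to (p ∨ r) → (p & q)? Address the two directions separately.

(⇒) fails and (⇐) fails.

(⟹) This fails. Under q = T, p = F, r = T, the left side is true but the right side is false.

(⟸) This fails. Under q = F, p = F, r = F, the left side is false but the right side is true.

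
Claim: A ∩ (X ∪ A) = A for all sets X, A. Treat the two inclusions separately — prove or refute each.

Forward inclusion. Let x ∈ A ∩ (X ∪ A). Then either x ∈ A and x ∉ X; or x ∈ X ∩ A. In each case x ∈ A, so A ∩ (X ∪ A) ⊆ A.

Reverse inclusion. Let x ∈ A. Then either x ∈ A and x ∉ X; or x ∈ X ∩ A. In each case x ∈ A ∩ (X ∪ A), so A ⊆ A ∩ (X ∪ A).

Both inclusions hold.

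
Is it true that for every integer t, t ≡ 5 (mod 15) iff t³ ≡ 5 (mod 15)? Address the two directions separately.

Both directions hold.

(⇒) Suppose t ≡ 5 (mod 15). Write t = 15j + 5. Then (15j + 5)³ = 3375j³ + 3375j² + 1125j + 125 = 15(225j³ + 225j² + 75j + 8) + 5, so t³ ≡ 5 (mod 15).

(⇐) Conversely, suppose t³ ≡ 5 (mod 15). The only residue r in {0, …, 14} with r³ ≡ 5 (mod 15) is r = 5, so t ≡ 5 (mod 15).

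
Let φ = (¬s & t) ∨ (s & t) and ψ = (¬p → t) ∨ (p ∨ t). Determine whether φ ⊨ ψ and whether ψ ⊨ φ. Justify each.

(⇒) holds; (⇐) fails.

(⟹) Assume the antecedent. If t is true, (¬p → t) ∨ (p ∨ t) reduces to true regardless of the other variables. If t is false, the antecedent cannot hold. Either way (¬p → t) ∨ (p ∨ t) holds.

(⟸) This fails. Under t = F, p = T, s = F, the left side is false but the right side is true.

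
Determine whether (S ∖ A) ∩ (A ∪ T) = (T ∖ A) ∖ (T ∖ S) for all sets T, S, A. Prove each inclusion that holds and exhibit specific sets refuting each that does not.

Both inclusions hold.

(⟹) Let x ∈ (S ∖ A) ∩ (A ∪ T). Then x ∈ T ∩ S and x ∉ A, from which x ∈ (T ∖ A) ∖ (T ∖ S).

(⟸) Let x ∈ (T ∖ A) ∖ (T ∖ S). Then x ∈ T ∩ S and x ∉ A, from which x ∈ (S ∖ A) ∩ (A ∪ T).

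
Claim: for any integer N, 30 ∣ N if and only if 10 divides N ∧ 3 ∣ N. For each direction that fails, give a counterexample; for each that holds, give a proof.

(→) If 30 ∣ N, write N = 30q. Since 30 = 3·10, N = 10·(3q), so 10 ∣ N; and since 30 = 10·3, N = 3·(10q), so 3 ∣ N.

(←) Suppose 10 ∣ N and 3 ∣ N. Any common multiple of 10 and 3 is a multiple of their lcm; here gcd(10, 3) = 1, so lcm(10, 3) = 10·3 = 30, so 30 ∣ N.

Both implications hold.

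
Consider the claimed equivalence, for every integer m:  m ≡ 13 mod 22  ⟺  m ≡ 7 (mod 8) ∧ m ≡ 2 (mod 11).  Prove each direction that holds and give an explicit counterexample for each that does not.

[⇒] This fails: m = 57 gives 57 ≡ 13 (mod 22) but 57 ≡ 1 (mod 8), so the conjunction on the right does not hold.

[⇐] Conversely, if m ≡ 7 (mod 8) and m ≡ 2 (mod 11), then by the Chinese remainder theorem m ≡ 79 (mod 88). Since 79 ≡ 13 (mod 22) and 22 ∣ 88, we get m ≡ 13 (mod 22).

Only the reverse direction holds.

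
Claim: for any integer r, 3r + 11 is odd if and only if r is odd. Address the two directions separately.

(⇒) fails and (⇐) fails.

(⟹) This fails: r = 2 gives 3r + 11 = 17, which is odd, but 2 is even, not odd.

(⟸) This also fails: r = 7 is odd, but 3r + 11 = 32 is even, not odd.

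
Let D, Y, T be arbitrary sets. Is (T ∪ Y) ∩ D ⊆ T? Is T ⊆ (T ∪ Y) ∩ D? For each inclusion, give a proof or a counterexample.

Both inclusions fail.

(⊆) This inclusion fails. Take D = {1}, Y = {1}, T = ∅; then 1 ∈ (T ∪ Y) ∩ D but 1 ∉ T.

(⊇) This inclusion fails. Take D = ∅, Y = ∅, T = {1}; then 1 ∈ T but 1 ∉ (T ∪ Y) ∩ D.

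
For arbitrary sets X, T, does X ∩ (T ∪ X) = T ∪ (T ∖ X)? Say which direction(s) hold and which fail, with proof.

(⟹) This inclusion fails. Take X = {1}, T = ∅; then 1 ∈ X ∩ (T ∪ X) but 1 ∉ T ∪ (T ∖ X).

(⟸) This inclusion fails. Take X = ∅, T = {1}; then 1 ∈ T ∪ (T ∖ X) but 1 ∉ X ∩ (T ∪ X).

Both inclusions fail.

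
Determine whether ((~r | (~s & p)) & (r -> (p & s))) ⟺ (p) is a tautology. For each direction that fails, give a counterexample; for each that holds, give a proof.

Forward direction. This fails. Under p = F, r = F, s = F, the left side is true but the right side is false.

Converse. This fails. Under p = T, r = T, s = F, the left side is false but the right side is true.

Neither direction holds.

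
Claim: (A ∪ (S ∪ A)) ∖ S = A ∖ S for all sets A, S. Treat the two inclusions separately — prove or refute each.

(⊆) Let x ∈ (A ∪ (S ∪ A)) ∖ S. Then x ∈ A and x ∉ S, from which x ∈ A ∖ S.

(⊇) Let x ∈ A ∖ S. Then x ∈ A and x ∉ S, from which x ∈ (A ∪ (S ∪ A)) ∖ S.

The two sets are equal.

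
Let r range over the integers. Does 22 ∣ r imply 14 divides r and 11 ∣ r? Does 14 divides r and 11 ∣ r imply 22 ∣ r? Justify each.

[⇒] This fails: take r = 22. Certainly 22 ∣ 22, but 14 ∤ 22.

[⇐] Suppose 14 ∣ r and 11 ∣ r. Any common multiple of 14 and 11 is a multiple of their lcm; here gcd(14, 11) = 1, so lcm(14, 11) = 14·11 = 154, so 154 ∣ r. Since 22 ∣ 154, it follows that 22 ∣ r.

The forward direction fails; the converse holds.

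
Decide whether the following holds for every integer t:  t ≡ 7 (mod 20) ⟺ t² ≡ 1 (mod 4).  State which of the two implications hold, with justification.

Forward direction. Suppose t ≡ 7 (mod 20). Then t² ≡ 7² = 49 (mod 20), and since 4 ∣ 20, also t² ≡ 1 (mod 4).

Converse. This fails: take t = 1. Then 1² = 1 ≡ 1 (mod 4), yet 1 ≡ 1 (mod 20), not 7.

Not equivalent: only (⇒) holds.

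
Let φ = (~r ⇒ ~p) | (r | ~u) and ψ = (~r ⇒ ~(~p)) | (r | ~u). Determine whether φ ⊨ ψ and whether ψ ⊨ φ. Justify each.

Neither direction holds.

(→) This fails. Under u = T, r = F, p = F, the left side is true but the right side is false.

(←) This fails. Under u = T, r = F, p = T, the left side is false but the right side is true.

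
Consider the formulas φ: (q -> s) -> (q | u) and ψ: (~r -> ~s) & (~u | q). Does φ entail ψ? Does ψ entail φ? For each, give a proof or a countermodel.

Neither implication holds.

(⇒) This fails. Under r = F, q = F, u = T, s = F, the left side is true but the right side is false.

(⇐) This fails. Under r = F, q = F, u = F, s = F, the left side is false but the right side is true.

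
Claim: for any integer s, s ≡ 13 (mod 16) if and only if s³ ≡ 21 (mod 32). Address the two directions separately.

Not equivalent: only (⇐) holds.

(⟹) This fails: take s = 29. Then 29 ≡ 13 (mod 16), but 29³ = 24389 ≡ 5 (mod 32), not 21.

(⟸) Conversely, the residues r modulo 32 with r³ ≡ 21 (mod 32) are exactly {13}, and each is ≡ 13 (mod 16).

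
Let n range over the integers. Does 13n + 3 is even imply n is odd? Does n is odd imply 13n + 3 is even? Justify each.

Both directions hold.

Forward direction. Suppose 13n + 3 is even. Since 13 is odd, 13n and n have the same parity, so 13n + 3 ≡ n + 3 (mod 2). As 3 is odd, 13n + 3 is even exactly when n is odd. Thus n is odd.

Converse. Suppose n is odd; write n = 2j + 1. Then 13n + 3 = 13·(2j + 1) + 3 = 2·13j + 16, which is even.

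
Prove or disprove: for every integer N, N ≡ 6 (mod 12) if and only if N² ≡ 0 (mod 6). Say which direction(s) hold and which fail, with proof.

[⇒] Suppose N ≡ 6 (mod 12). Then N² ≡ 6² = 36 (mod 12), and since 6 ∣ 12, also N² ≡ 0 (mod 6).

[⇐] This fails: take N = 0. Then 0² = 0 ≡ 0 (mod 6), yet 0 ≡ 0 (mod 12), not 6.

(⇒) holds; (⇐) fails.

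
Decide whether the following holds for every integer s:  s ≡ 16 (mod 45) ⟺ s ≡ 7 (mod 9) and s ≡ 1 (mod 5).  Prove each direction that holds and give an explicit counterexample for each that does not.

Both directions hold; the statement is true.

(⇒) Suppose s ≡ 16 (mod 45); write s = 45j + 16. Since 9 ∣ 45, reducing mod 9 gives s ≡ 16 ≡ 7 (mod 9); since 5 ∣ 45, reducing mod 5 gives s ≡ 16 ≡ 1 (mod 5).

(⇐) Conversely, if s ≡ 7 (mod 9) and s ≡ 1 (mod 5), then by the Chinese remainder theorem s ≡ 16 (mod 45). This is exactly s ≡ 16 (mod 45).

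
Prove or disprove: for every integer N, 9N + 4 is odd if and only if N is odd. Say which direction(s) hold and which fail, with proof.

(→) Suppose 9N + 4 is odd. Since 9 is odd, 9N and N have the same parity, so 9N + 4 ≡ N + 4 (mod 2). As 4 is even, 9N + 4 is odd exactly when N is odd. Thus N is odd.

(←) Conversely, suppose N is odd; write N = 2j + 1. Then 9N + 4 = 9·(2j + 1) + 4 = 2·9j + 13, which is odd.

Both implications hold.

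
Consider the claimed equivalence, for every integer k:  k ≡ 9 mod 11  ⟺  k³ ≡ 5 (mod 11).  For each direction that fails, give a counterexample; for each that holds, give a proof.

Both directions fail.

(⟹) This fails: take k = 9. Then 9 ≡ 9 (mod 11), but 9³ = 729 ≡ 3 (mod 11), not 5.

(⟸) This fails: take k = 3. Then 3³ = 27 ≡ 5 (mod 11), yet 3 ≡ 3 (mod 11), not 9.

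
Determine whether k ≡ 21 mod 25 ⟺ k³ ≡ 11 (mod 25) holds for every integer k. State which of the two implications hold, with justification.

Both directions hold; the statement is true.

(⟹) Suppose k ≡ 21 mod 25. Write k = 25j + 21. Then (25j + 21)³ = 15625j³ + 39375j² + 33075j + 9261 = 25(625j³ + 1575j² + 1323j + 370) + 11, so k³ ≡ 11 (mod 25).

(⟸) Conversely, suppose k³ ≡ 11 (mod 25). The only residue r in {0, …, 24} with r³ ≡ 11 (mod 25) is r = 21, so k ≡ 21 (mod 25).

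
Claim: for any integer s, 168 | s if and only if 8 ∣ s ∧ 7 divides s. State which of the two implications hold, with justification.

(⟸) This fails: take s = 56. Both 8 ∣ 56 and 7 ∣ 56, yet 56 is not a multiple of 168 (since 56 = 0·168 + 56), so 168 ∤ 56.

(⟹) If 168 ∣ s, write s = 168q. Since 168 = 21·8, s = 8·(21q), so 8 ∣ s; and since 168 = 24·7, s = 7·(24q), so 7 ∣ s.

Only the forward direction holds.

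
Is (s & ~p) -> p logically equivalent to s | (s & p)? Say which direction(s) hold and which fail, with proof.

[⇒] This fails. Under p = F, s = F, the left side is true but the right side is false.

[⇐] This fails. Under p = F, s = T, the left side is false but the right side is true.

Neither direction holds.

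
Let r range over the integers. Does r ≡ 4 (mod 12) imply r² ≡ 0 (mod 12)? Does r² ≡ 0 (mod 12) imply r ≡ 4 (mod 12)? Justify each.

Both directions fail.

[⇒] This fails: take r = 4. Then 4 ≡ 4 (mod 12), but 4² = 16 ≡ 4 (mod 12), not 0.

[⇐] This fails: take r = 0. Then 0² = 0 ≡ 0 (mod 12), yet 0 ≡ 0 (mod 12), not 4.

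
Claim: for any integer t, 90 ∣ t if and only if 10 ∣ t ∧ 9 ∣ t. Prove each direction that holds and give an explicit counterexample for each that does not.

Both directions hold; the statement is true.

Forward direction. If 90 ∣ t, write t = 90q. Since 90 = 9·10, t = 10·(9q), so 10 ∣ t; and since 90 = 10·9, t = 9·(10q), so 9 ∣ t.

Converse. Suppose 10 ∣ t and 9 ∣ t. Any common multiple of 10 and 9 is a multiple of their lcm; here gcd(10, 9) = 1, so lcm(10, 9) = 10·9 = 90, so 90 ∣ t.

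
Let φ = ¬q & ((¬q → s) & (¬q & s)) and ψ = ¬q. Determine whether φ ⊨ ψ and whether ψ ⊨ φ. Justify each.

[⇒] Assume the antecedent. If s is true, the antecedent forces (s = T, q = F), and ¬q holds there. If s is false, the antecedent cannot hold. Either way ¬q holds.

[⇐] This fails. Under s = F, q = F, the left side is false but the right side is true.

The forward direction holds; the converse fails.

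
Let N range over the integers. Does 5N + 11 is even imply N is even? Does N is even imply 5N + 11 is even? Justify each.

(⇒) fails and (⇐) fails.

(⟹) This fails: N = 1 gives 5N + 11 = 16, which is even, but 1 is odd, not even.

(⟸) This also fails: N = 0 is even, but 5N + 11 = 11 is odd, not even.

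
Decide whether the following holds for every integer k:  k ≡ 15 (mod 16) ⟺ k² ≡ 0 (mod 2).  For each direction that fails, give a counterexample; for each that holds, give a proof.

Both directions fail.

(⟹) This fails: take k = 15. Then 15 ≡ 15 (mod 16), but 15² = 225 ≡ 1 (mod 2), not 0.

(⟸) This fails: take k = 0. Then 0² = 0 ≡ 0 (mod 2), yet 0 ≡ 0 (mod 16), not 15.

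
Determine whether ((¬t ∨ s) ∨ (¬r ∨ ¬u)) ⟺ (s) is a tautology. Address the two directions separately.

Not equivalent: only (⇐) holds.

[⇒] This fails. Under r = F, u = F, t = F, s = F, the left side is true but the right side is false.

[⇐] Assume the antecedent. If s is true, (¬t ∨ s) ∨ (¬r ∨ ¬u) reduces to true regardless of the other variables. If s is false, the antecedent cannot hold. Either way (¬t ∨ s) ∨ (¬r ∨ ¬u) holds.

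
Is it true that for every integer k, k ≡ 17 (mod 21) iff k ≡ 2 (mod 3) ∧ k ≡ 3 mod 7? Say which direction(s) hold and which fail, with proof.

Both directions hold; the statement is true.

(→) Suppose k ≡ 17 (mod 21); write k = 21j + 17. Since 3 ∣ 21, reducing mod 3 gives k ≡ 17 ≡ 2 (mod 3); since 7 ∣ 21, reducing mod 7 gives k ≡ 17 ≡ 3 (mod 7).

(←) Conversely, if k ≡ 2 (mod 3) and k ≡ 3 (mod 7), then by the Chinese remainder theorem k ≡ 17 (mod 21). This is exactly k ≡ 17 (mod 21).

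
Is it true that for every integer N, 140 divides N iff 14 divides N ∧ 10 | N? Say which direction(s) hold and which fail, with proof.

Only the forward direction holds.

(⟹) If 140 ∣ N, write N = 140q. Since 140 = 10·14, N = 14·(10q), so 14 ∣ N; and since 140 = 14·10, N = 10·(14q), so 10 ∣ N.

(⟸) This fails: take N = 70. Both 14 ∣ 70 and 10 ∣ 70, yet 70 is not a multiple of 140 (since 70 = 0·140 + 70), so 140 ∤ 70.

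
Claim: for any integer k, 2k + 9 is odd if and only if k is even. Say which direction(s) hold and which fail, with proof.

(⇒) This fails: take k = 7. Then 2k + 9 = 23, which is odd, yet k = 7 is odd, not even.

(⇐) Suppose k is even. Since 2 is even, 2k is even for every k, so 2k + 9 has the same parity as 9, which is odd. Hence 2k + 9 is odd.

(⇒) fails; (⇐) holds.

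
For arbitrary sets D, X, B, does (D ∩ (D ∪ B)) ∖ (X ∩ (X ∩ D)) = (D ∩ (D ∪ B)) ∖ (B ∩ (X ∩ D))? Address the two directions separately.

(⊆) Let x ∈ (D ∩ (D ∪ B)) ∖ (X ∩ (X ∩ D)). Then either x ∈ D and x ∉ X, B; or x ∈ D ∩ B and x ∉ X. In each case x ∈ (D ∩ (D ∪ B)) ∖ (B ∩ (X ∩ D)), so (D ∩ (D ∪ B)) ∖ (X ∩ (X ∩ D)) ⊆ (D ∩ (D ∪ B)) ∖ (B ∩ (X ∩ D)).

(⊇) This inclusion fails. Take D = {1}, X = {1}, B = ∅; then 1 ∈ (D ∩ (D ∪ B)) ∖ (B ∩ (X ∩ D)) but 1 ∉ (D ∩ (D ∪ B)) ∖ (X ∩ (X ∩ D)).

The sets are not equal: only the forward inclusion holds.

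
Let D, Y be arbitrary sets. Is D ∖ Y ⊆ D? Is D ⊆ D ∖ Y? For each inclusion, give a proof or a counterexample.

Reverse inclusion. This inclusion fails. Take D = {1}, Y = {1}; then 1 ∈ D but 1 ∉ D ∖ Y.

Forward inclusion. Let x ∈ D ∖ Y. Then x ∈ D and x ∉ Y, from which x ∈ D.

(⊆) holds; (⊇) fails.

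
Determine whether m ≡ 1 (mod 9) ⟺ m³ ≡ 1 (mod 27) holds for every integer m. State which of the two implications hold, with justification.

The biconditional holds.

(⟹) Suppose m ≡ 1 (mod 9). Working modulo 27, m ∈ {1, 10, 19}; for each such r, r³ ≡ 1 (mod 27).

(⟸) Conversely, the residues r modulo 27 with r³ ≡ 1 (mod 27) are exactly {1, 10, 19}, and each is ≡ 1 (mod 9).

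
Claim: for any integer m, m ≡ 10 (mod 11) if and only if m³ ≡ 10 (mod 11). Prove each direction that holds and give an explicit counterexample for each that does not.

Forward direction. Suppose m ≡ 10 (mod 11). Write m = 11j + 10. Then (11j + 10)³ = 1331j³ + 3630j² + 3300j + 1000 = 11(121j³ + 330j² + 300j + 90) + 10, so m³ ≡ 10 (mod 11).

Converse. Suppose m³ ≡ 10 (mod 11). The only residue r in {0, …, 10} with r³ ≡ 10 (mod 11) is r = 10, so m ≡ 10 (mod 11).

Both directions hold; the statement is true.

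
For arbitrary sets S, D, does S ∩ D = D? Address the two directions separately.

The sets are not equal: only the forward inclusion holds.

(⟸) This inclusion fails. Take S = ∅, D = {1}; then 1 ∈ D but 1 ∉ S ∩ D.

(⟹) Let x ∈ S ∩ D. Then x ∈ S ∩ D, from which x ∈ D.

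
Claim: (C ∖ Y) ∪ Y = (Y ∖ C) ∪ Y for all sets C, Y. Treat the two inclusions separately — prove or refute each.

(⟸) Let x ∈ (Y ∖ C) ∪ Y. Then either x ∈ Y and x ∉ C; or x ∈ C ∩ Y. In each case x ∈ (C ∖ Y) ∪ Y, so (Y ∖ C) ∪ Y ⊆ (C ∖ Y) ∪ Y.

(⟹) This inclusion fails. Take C = {1}, Y = ∅; then 1 ∈ (C ∖ Y) ∪ Y but 1 ∉ (Y ∖ C) ∪ Y.

(⊆) fails; (⊇) holds.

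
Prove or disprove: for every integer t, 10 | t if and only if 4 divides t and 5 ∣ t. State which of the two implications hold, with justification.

[⇐] Suppose 4 ∣ t and 5 ∣ t. Any common multiple of 4 and 5 is a multiple of their lcm; here gcd(4, 5) = 1, so lcm(4, 5) = 4·5 = 20, so 20 ∣ t. Since 10 ∣ 20, it follows that 10 ∣ t.

[⇒] This fails: take t = 10. Certainly 10 ∣ 10, but 4 ∤ 10.

Only the converse holds.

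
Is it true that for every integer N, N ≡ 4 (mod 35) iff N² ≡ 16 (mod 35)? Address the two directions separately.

Only the forward direction holds.

(⟹) Suppose N ≡ 4 (mod 35). Write N = 35j + 4. Then (35j + 4)² = 1225j² + 280j + 16 = 35(35j² + 8j) + 16, so N² ≡ 16 (mod 35).

(⟸) This fails: take N = 11. Then 11² = 121 ≡ 16 (mod 35), yet 11 ≡ 11 (mod 35), not 4.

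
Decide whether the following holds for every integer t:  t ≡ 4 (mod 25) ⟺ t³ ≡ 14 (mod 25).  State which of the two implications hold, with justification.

Forward direction. Suppose t ≡ 4 (mod 25). Write t = 25j + 4. Then (25j + 4)³ = 15625j³ + 7500j² + 1200j + 64 = 25(625j³ + 300j² + 48j + 2) + 14, so t³ ≡ 14 (mod 25).

Converse. Suppose t³ ≡ 14 (mod 25). The only residue r in {0, …, 24} with r³ ≡ 14 (mod 25) is r = 4, so t ≡ 4 (mod 25).

Equivalent; both directions hold.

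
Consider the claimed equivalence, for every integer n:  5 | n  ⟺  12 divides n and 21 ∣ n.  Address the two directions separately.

Both directions fail.

(→) This fails: take n = 5. Certainly 5 ∣ 5, but 12 ∤ 5.

(←) This fails: take n = 84. Both 12 ∣ 84 and 21 ∣ 84, yet 84 is not a multiple of 5 (since 84 = 16·5 + 4), so 5 ∤ 84.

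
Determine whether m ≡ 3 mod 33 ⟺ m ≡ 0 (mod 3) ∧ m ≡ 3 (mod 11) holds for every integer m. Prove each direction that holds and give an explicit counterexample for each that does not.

[⇒] Suppose m ≡ 3 (mod 33); write m = 33j + 3. Since 3 ∣ 33, reducing mod 3 gives m ≡ 3 ≡ 0 (mod 3); since 11 ∣ 33, reducing mod 11 gives m ≡ 3 (mod 11).

[⇐] Conversely, if m ≡ 0 (mod 3) and m ≡ 3 (mod 11), then by the Chinese remainder theorem m ≡ 3 (mod 33). This is exactly m ≡ 3 (mod 33).

Equivalent; both directions hold.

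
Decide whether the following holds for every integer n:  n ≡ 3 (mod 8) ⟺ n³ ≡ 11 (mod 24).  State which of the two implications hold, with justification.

The forward direction fails; the converse holds.

Forward direction. This fails: take n = 3. Then 3 ≡ 3 (mod 8), but 3³ = 27 ≡ 3 (mod 24), not 11.

Converse. The residues r modulo 24 with r³ ≡ 11 (mod 24) are exactly {11}, and each is ≡ 3 (mod 8).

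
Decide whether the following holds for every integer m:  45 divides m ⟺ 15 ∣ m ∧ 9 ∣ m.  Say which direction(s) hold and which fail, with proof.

Converse. Suppose 15 ∣ m and 9 ∣ m. Any common multiple of 15 and 9 is a multiple of their lcm; here lcm(15, 9) = 15·9/gcd(15, 9) = 135/3 = 45, so 45 ∣ m.

Forward direction. If 45 ∣ m, write m = 45q. Since 45 = 3·15, m = 15·(3q), so 15 ∣ m; and since 45 = 5·9, m = 9·(5q), so 9 ∣ m.

Both directions hold; the statement is true.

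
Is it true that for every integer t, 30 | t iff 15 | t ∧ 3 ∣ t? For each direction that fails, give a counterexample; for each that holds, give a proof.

Only the forward implication holds.

[⇒] If 30 ∣ t, write t = 30q. Since 30 = 2·15, t = 15·(2q), so 15 ∣ t; and since 30 = 10·3, t = 3·(10q), so 3 ∣ t.

[⇐] This fails: take t = 15. Both 15 ∣ 15 and 3 ∣ 15, yet 15 is not a multiple of 30 (since 15 = 0·30 + 15), so 30 ∤ 15.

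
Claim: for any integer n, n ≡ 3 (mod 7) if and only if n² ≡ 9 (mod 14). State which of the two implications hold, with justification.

(⟹) This fails: take n = 10. Then 10 ≡ 3 (mod 7), but 10² = 100 ≡ 2 (mod 14), not 9.

(⟸) This fails: take n = 11. Then 11² = 121 ≡ 9 (mod 14), yet 11 ≡ 4 (mod 7), not 3.

(⇒) fails and (⇐) fails.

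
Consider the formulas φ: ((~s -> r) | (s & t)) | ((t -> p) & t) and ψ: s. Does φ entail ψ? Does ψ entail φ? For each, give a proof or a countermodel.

[⇐] Assume the antecedent. If s is true, the consequent reduces to true regardless of the other variables. If s is false, the antecedent cannot hold. Either way the consequent holds.

[⇒] This fails. Under s = F, r = T, p = F, t = F, the left side is true but the right side is false.

Only the converse holds.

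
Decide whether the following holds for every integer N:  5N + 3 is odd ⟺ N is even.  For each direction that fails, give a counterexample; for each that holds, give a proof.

Both directions hold.

(→) Suppose 5N + 3 is odd. Since 5 is odd, 5N and N have the same parity, so 5N + 3 ≡ N + 3 (mod 2). As 3 is odd, 5N + 3 is odd exactly when N is even. Thus N is even.

(←) Conversely, suppose N is even; write N = 2j. Then 5N + 3 = 5·(2j) + 3 = 2·5j + 3, which is odd.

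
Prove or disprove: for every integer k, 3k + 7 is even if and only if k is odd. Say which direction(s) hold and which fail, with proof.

[⇒] Suppose 3k + 7 is even. Since 3 is odd, 3k and k have the same parity, so 3k + 7 ≡ k + 7 (mod 2). As 7 is odd, 3k + 7 is even exactly when k is odd. Thus k is odd.

[⇐] Conversely, suppose k is odd; write k = 2j + 1. Then 3k + 7 = 3·(2j + 1) + 7 = 2·3j + 10, which is even.

Both directions hold.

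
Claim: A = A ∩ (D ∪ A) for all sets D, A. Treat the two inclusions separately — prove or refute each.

Forward inclusion. Let x ∈ A. Then either x ∈ A and x ∉ D; or x ∈ D ∩ A. In each case x ∈ A ∩ (D ∪ A), so A ⊆ A ∩ (D ∪ A).

Reverse inclusion. Let x ∈ A ∩ (D ∪ A). Then either x ∈ A and x ∉ D; or x ∈ D ∩ A. In each case x ∈ A, so A ∩ (D ∪ A) ⊆ A.

Both inclusions hold.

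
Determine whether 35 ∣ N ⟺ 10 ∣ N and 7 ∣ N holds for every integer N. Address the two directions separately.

Converse. Suppose 10 ∣ N and 7 ∣ N. Any common multiple of 10 and 7 is a multiple of their lcm; here gcd(10, 7) = 1, so lcm(10, 7) = 10·7 = 70, so 70 ∣ N. Since 35 ∣ 70, it follows that 35 ∣ N.

Forward direction. This fails: take N = 35. Certainly 35 ∣ 35, but 10 ∤ 35.

(⇒) fails; (⇐) holds.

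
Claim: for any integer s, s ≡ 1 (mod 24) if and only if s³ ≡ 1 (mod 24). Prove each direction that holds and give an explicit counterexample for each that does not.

Both directions hold.

(→) Suppose s ≡ 1 (mod 24). Write s = 24j + 1. Then (24j + 1)³ = 13824j³ + 1728j² + 72j + 1 = 24(576j³ + 72j² + 3j) + 1, so s³ ≡ 1 (mod 24).

(←) Conversely, suppose s³ ≡ 1 (mod 24). The only residue r in {0, …, 23} with r³ ≡ 1 (mod 24) is r = 1, so s ≡ 1 (mod 24).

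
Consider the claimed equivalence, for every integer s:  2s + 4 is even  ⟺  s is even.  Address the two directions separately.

(⟹) This fails: take s = 1. Then 2s + 4 = 6, which is even, yet s = 1 is odd, not even.

(⟸) Suppose s is even. Since 2 is even, 2s is even for every s, so 2s + 4 has the same parity as 4, which is even. Hence 2s + 4 is even.

Only the reverse direction holds.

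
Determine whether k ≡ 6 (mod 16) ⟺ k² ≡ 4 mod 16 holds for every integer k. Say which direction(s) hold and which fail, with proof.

Not equivalent: only (⇒) holds.

[⇒] Suppose k ≡ 6 (mod 16). Write k = 16j + 6. Then (16j + 6)² = 256j² + 192j + 36 = 16(16j² + 12j + 2) + 4, so k² ≡ 4 (mod 16).

[⇐] This fails: take k = 2. Then 2² = 4 ≡ 4 (mod 16), yet 2 ≡ 2 (mod 16), not 6.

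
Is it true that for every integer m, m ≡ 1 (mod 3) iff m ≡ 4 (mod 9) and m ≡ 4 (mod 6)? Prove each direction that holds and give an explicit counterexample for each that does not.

(⇒) This fails: m = 1 gives 1 ≡ 1 (mod 3) but 1 ≡ 1 (mod 9), so the conjunction on the right does not hold.

(⇐) Conversely, if m ≡ 4 (mod 9) and m ≡ 4 (mod 6), then by the Chinese remainder theorem m ≡ 4 (mod 18). Since 4 ≡ 1 (mod 3) and 3 ∣ 18, we get m ≡ 1 (mod 3).

Not equivalent: only (⇐) holds.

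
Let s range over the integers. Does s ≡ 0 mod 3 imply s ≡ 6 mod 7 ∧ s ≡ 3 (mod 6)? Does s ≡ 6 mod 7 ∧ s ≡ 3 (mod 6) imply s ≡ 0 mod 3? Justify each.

Only the converse holds.

(⇒) This fails: s = 0 gives 0 ≡ 0 (mod 3) but 0 ≡ 0 (mod 7), so the conjunction on the right does not hold.

(⇐) Conversely, if s ≡ 6 (mod 7) and s ≡ 3 (mod 6), then by the Chinese remainder theorem s ≡ 27 (mod 42). Since 27 ≡ 0 (mod 3) and 3 ∣ 42, we get s ≡ 0 (mod 3).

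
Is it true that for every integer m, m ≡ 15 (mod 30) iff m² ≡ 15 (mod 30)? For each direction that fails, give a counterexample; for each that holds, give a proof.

(⇒) Suppose m ≡ 15 (mod 30). Write m = 30j + 15. Then (30j + 15)² = 900j² + 900j + 225 = 30(30j² + 30j + 7) + 15, so m² ≡ 15 (mod 30).

(⇐) Conversely, suppose m² ≡ 15 (mod 30). The only residue r in {0, …, 29} with r² ≡ 15 (mod 30) is r = 15, so m ≡ 15 (mod 30).

The biconditional holds.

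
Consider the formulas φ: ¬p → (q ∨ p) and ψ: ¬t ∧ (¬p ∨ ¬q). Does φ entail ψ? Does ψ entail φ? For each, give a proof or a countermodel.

Neither direction holds.

[⇒] This fails. Under p = T, t = T, q = F, the left side is true but the right side is false.

[⇐] This fails. Under p = F, t = F, q = F, the left side is false but the right side is true.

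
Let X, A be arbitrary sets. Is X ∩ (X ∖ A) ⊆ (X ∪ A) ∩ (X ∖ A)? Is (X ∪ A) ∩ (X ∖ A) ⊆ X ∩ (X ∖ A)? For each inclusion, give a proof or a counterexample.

(⊆) Let x ∈ X ∩ (X ∖ A). Then x ∈ X and x ∉ A, from which x ∈ (X ∪ A) ∩ (X ∖ A).

(⊇) Let x ∈ (X ∪ A) ∩ (X ∖ A). Then x ∈ X and x ∉ A, from which x ∈ X ∩ (X ∖ A).

Both inclusions hold; the sets are equal.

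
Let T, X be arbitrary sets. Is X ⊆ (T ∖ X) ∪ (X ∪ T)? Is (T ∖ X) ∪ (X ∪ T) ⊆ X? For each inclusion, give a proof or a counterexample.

Forward inclusion. Let x ∈ X. Then either x ∈ X and x ∉ T; or x ∈ T ∩ X. In each case x ∈ (T ∖ X) ∪ (X ∪ T), so X ⊆ (T ∖ X) ∪ (X ∪ T).

Reverse inclusion. This inclusion fails. Take T = {1}, X = ∅; then 1 ∈ (T ∖ X) ∪ (X ∪ T) but 1 ∉ X.

(⊆) holds; (⊇) fails.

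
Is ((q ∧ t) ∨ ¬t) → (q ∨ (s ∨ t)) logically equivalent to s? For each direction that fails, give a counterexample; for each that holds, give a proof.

[⇒] This fails. Under q = T, t = F, s = F, the left side is true but the right side is false.

[⇐] Assume the antecedent. If q is true, ((q ∧ t) ∨ ¬t) → (q ∨ (s ∨ t)) reduces to true regardless of the other variables. If q is false, the antecedent forces (q = F, t = F, s = T) or (q = F, t = T, s = T), and ((q ∧ t) ∨ ¬t) → (q ∨ (s ∨ t)) holds there. Either way ((q ∧ t) ∨ ¬t) → (q ∨ (s ∨ t)) holds.

Only the converse holds.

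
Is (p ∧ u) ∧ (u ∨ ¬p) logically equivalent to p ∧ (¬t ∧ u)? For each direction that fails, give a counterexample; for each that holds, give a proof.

The forward direction fails; the converse holds.

(→) This fails. Under t = T, u = T, p = T, the left side is true but the right side is false.

(←) Assume the antecedent. If t is true, the antecedent cannot hold. If t is false, the antecedent forces (t = F, u = T, p = T), and (p ∧ u) ∧ (u ∨ ¬p) holds there. Either way (p ∧ u) ∧ (u ∨ ¬p) holds.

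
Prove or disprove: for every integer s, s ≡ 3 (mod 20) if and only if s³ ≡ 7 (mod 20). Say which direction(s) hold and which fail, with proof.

(⟸) Suppose s³ ≡ 7 (mod 20). The only residue r in {0, …, 19} with r³ ≡ 7 (mod 20) is r = 3, so s ≡ 3 (mod 20).

(⟹) Suppose s ≡ 3 (mod 20). Write s = 20j + 3. Then (20j + 3)³ = 8000j³ + 3600j² + 540j + 27 = 20(400j³ + 180j² + 27j + 1) + 7, so s³ ≡ 7 (mod 20).

Both implications hold.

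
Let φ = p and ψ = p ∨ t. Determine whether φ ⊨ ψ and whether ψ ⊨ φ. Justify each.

(⟹) Assume the antecedent. If t is true, p ∨ t reduces to true regardless of the other variables. If t is false, the antecedent forces (t = F, p = T), and p ∨ t holds there. Either way p ∨ t holds.

(⟸) This fails. Under t = T, p = F, the left side is false but the right side is true.

Only the forward direction holds.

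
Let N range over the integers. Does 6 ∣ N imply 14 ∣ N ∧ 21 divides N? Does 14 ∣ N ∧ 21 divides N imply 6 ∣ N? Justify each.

Not equivalent: only (⇐) holds.

Forward direction. This fails: take N = 6. Certainly 6 ∣ 6, but 14 ∤ 6.

Converse. Suppose 14 ∣ N and 21 ∣ N. Any common multiple of 14 and 21 is a multiple of their lcm; here lcm(14, 21) = 14·21/gcd(14, 21) = 294/7 = 42, so 42 ∣ N. Since 6 ∣ 42, it follows that 6 ∣ N.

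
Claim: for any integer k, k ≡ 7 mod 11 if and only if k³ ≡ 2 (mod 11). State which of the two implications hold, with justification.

Both directions hold; the statement is true.

(⇐) Suppose k³ ≡ 2 (mod 11). The only residue r in {0, …, 10} with r³ ≡ 2 (mod 11) is r = 7, so k ≡ 7 (mod 11).

(⇒) Suppose k ≡ 7 mod 11. Write k = 11j + 7. Then (11j + 7)³ = 1331j³ + 2541j² + 1617j + 343 = 11(121j³ + 231j² + 147j + 31) + 2, so k³ ≡ 2 (mod 11).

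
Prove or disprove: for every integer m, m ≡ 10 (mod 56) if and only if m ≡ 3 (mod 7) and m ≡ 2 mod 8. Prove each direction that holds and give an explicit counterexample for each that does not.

Both implications hold.

[⇒] Suppose m ≡ 10 (mod 56); write m = 56j + 10. Since 7 ∣ 56, reducing mod 7 gives m ≡ 10 ≡ 3 (mod 7); since 8 ∣ 56, reducing mod 8 gives m ≡ 10 ≡ 2 (mod 8).

[⇐] Conversely, if m ≡ 3 (mod 7) and m ≡ 2 (mod 8), then by the Chinese remainder theorem m ≡ 10 (mod 56). This is exactly m ≡ 10 (mod 56).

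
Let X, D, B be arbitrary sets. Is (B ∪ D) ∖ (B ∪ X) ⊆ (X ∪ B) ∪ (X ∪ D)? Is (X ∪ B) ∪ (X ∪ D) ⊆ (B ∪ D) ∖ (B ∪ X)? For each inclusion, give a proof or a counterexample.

(⊆) Let x ∈ (B ∪ D) ∖ (B ∪ X). Then x ∈ D and x ∉ X, B, from which x ∈ (X ∪ B) ∪ (X ∪ D).

(⊇) This inclusion fails. Take X = {1}, D = ∅, B = ∅; then 1 ∈ (X ∪ B) ∪ (X ∪ D) but 1 ∉ (B ∪ D) ∖ (B ∪ X).

(⊆) holds; (⊇) fails.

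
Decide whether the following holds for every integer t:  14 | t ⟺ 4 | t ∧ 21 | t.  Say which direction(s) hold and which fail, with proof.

[⇐] Suppose 4 ∣ t and 21 ∣ t. Any common multiple of 4 and 21 is a multiple of their lcm; here gcd(4, 21) = 1, so lcm(4, 21) = 4·21 = 84, so 84 ∣ t. Since 14 ∣ 84, it follows that 14 ∣ t.

[⇒] This fails: take t = 14. Certainly 14 ∣ 14, but 4 ∤ 14.

(⇒) fails; (⇐) holds.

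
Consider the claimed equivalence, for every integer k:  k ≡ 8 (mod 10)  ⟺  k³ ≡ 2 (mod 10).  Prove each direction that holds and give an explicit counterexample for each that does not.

(→) Suppose k ≡ 8 (mod 10). Write k = 10j + 8. Then (10j + 8)³ = 1000j³ + 2400j² + 1920j + 512 = 10(100j³ + 240j² + 192j + 51) + 2, so k³ ≡ 2 (mod 10).

(←) For the converse, argue contrapositively. If k ≢ 8 (mod 10), then k is congruent to one of 0, 1, 2, 3, 4, 5, 6, 7, 9 modulo 10, and these give k³ ≡ 0, 1, 8, 7, 4, 5, 6, 3, 9 respectively — never 2.

Equivalent; both directions hold.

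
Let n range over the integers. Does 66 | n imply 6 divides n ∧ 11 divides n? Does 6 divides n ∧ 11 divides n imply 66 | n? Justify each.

Forward direction. If 66 ∣ n, write n = 66q. Since 66 = 11·6, n = 6·(11q), so 6 ∣ n; and since 66 = 6·11, n = 11·(6q), so 11 ∣ n.

Converse. Suppose 6 ∣ n and 11 ∣ n. Any common multiple of 6 and 11 is a multiple of their lcm; here gcd(6, 11) = 1, so lcm(6, 11) = 6·11 = 66, so 66 ∣ n.

Both implications hold.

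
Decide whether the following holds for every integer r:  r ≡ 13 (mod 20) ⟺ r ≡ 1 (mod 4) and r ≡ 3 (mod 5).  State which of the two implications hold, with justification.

Forward direction. Suppose r ≡ 13 (mod 20); write r = 20j + 13. Since 4 ∣ 20, reducing mod 4 gives r ≡ 13 ≡ 1 (mod 4); since 5 ∣ 20, reducing mod 5 gives r ≡ 13 ≡ 3 (mod 5).

Converse. If r ≡ 1 (mod 4) and r ≡ 3 (mod 5), then by the Chinese remainder theorem r ≡ 13 (mod 20). This is exactly r ≡ 13 (mod 20).

Equivalent; both directions hold.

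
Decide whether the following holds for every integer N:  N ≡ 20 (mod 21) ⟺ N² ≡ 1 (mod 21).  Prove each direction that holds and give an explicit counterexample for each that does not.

(⇒) Suppose N ≡ 20 (mod 21). Write N = 21j + 20. Then (21j + 20)² = 441j² + 840j + 400 = 21(21j² + 40j + 19) + 1, so N² ≡ 1 (mod 21).

(⇐) This fails: take N = 1. Then 1² = 1 ≡ 1 (mod 21), yet 1 ≡ 1 (mod 21), not 20.

Only the forward implication holds.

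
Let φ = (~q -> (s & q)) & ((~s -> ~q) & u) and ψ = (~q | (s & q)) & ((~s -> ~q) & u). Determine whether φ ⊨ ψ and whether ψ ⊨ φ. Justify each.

(⇒) Assume the antecedent. If u is true, the antecedent forces (u = T, q = T, s = T), and the consequent holds there. If u is false, the antecedent cannot hold. Either way the consequent holds.

(⇐) This fails. Under u = T, q = F, s = F, the left side is false but the right side is true.

Only the forward direction holds.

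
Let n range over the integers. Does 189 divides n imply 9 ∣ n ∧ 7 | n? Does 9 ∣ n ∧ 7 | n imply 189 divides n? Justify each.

(⇒) If 189 ∣ n, write n = 189q. Since 189 = 21·9, n = 9·(21q), so 9 ∣ n; and since 189 = 27·7, n = 7·(27q), so 7 ∣ n.

(⇐) This fails: take n = 63. Both 9 ∣ 63 and 7 ∣ 63, yet 63 is not a multiple of 189 (since 63 = 0·189 + 63), so 189 ∤ 63.

Only the forward direction holds.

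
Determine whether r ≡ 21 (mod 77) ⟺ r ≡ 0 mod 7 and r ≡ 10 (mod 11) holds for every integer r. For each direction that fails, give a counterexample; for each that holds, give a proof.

Both implications hold.

(⟹) Suppose r ≡ 21 (mod 77); write r = 77j + 21. Since 7 ∣ 77, reducing mod 7 gives r ≡ 21 ≡ 0 (mod 7); since 11 ∣ 77, reducing mod 11 gives r ≡ 21 ≡ 10 (mod 11).

(⟸) Conversely, if r ≡ 0 (mod 7) and r ≡ 10 (mod 11), then by the Chinese remainder theorem r ≡ 21 (mod 77). This is exactly r ≡ 21 (mod 77).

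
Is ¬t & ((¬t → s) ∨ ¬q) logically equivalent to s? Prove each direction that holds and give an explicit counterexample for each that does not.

(⇒) fails and (⇐) fails.

[⇒] This fails. Under q = F, s = F, t = F, the left side is true but the right side is false.

[⇐] This fails. Under q = F, s = T, t = T, the left side is false but the right side is true.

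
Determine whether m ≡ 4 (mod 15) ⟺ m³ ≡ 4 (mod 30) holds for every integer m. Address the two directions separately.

(→) This fails: take m = 19. Then 19 ≡ 4 (mod 15), but 19³ = 6859 ≡ 19 (mod 30), not 4.

(←) Conversely, the residues r modulo 30 with r³ ≡ 4 (mod 30) are exactly {4}, and each is ≡ 4 (mod 15).

Only the reverse direction holds.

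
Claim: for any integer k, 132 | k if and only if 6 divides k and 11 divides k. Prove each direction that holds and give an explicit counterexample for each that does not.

Only the forward direction holds.

Forward direction. If 132 ∣ k, write k = 132q. Since 132 = 22·6, k = 6·(22q), so 6 ∣ k; and since 132 = 12·11, k = 11·(12q), so 11 ∣ k.

Converse. This fails: take k = 66. Both 6 ∣ 66 and 11 ∣ 66, yet 66 is not a multiple of 132 (since 66 = 0·132 + 66), so 132 ∤ 66.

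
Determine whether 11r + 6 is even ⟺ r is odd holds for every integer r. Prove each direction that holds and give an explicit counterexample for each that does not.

(⟹) This fails: r = 4 gives 11r + 6 = 50, which is even, but 4 is even, not odd.

(⟸) This also fails: r = 7 is odd, but 11r + 6 = 83 is odd, not even.

(⇒) fails and (⇐) fails.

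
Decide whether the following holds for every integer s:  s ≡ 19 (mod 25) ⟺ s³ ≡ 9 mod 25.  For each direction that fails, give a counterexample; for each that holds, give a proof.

[⇒] Suppose s ≡ 19 (mod 25). Write s = 25j + 19. Then (25j + 19)³ = 15625j³ + 35625j² + 27075j + 6859 = 25(625j³ + 1425j² + 1083j + 274) + 9, so s³ ≡ 9 (mod 25).

[⇐] Conversely, suppose s³ ≡ 9 (mod 25). The only residue r in {0, …, 24} with r³ ≡ 9 (mod 25) is r = 19, so s ≡ 19 (mod 25).

Equivalent; both directions hold.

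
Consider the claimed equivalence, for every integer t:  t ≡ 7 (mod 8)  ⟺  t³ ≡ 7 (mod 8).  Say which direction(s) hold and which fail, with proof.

Both directions hold; the statement is true.

(←) For the converse, argue contrapositively. If t ≢ 7 (mod 8), then t is congruent to one of 0, 1, 2, 3, 4, 5, 6 modulo 8, and these give t³ ≡ 0, 1, 0, 3, 0, 5, 0 respectively — never 7.

(→) Suppose t ≡ 7 (mod 8). Write t = 8j + 7. Then (8j + 7)³ = 512j³ + 1344j² + 1176j + 343 = 8(64j³ + 168j² + 147j + 42) + 7, so t³ ≡ 7 (mod 8).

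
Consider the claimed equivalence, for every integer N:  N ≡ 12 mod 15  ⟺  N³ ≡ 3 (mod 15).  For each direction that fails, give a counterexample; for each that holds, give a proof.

Both directions hold.

(→) Suppose N ≡ 12 mod 15. Write N = 15j + 12. Then (15j + 12)³ = 3375j³ + 8100j² + 6480j + 1728 = 15(225j³ + 540j² + 432j + 115) + 3, so N³ ≡ 3 (mod 15).

(←) Conversely, suppose N³ ≡ 3 (mod 15). The only residue r in {0, …, 14} with r³ ≡ 3 (mod 15) is r = 12, so N ≡ 12 (mod 15).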